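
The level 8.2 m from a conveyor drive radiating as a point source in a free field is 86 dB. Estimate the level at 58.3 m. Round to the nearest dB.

For a point source, L₂ = L₁ − 20·log₁₀(r₂/r₁).
L₂ = 86 − 20·log₁₀(58.3/8.2) = 86 − 17.037 = 68.96 dB.

69 dB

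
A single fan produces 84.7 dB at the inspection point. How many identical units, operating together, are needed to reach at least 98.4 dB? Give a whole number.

24

The shortfall is 98.4 − 84.7 = 13.7 dB, and N units add 10·log₁₀ N, so need 10·log₁₀ N ≥ 13.7.
N ≥ 10^(13.7/10) = 23.442, so N = 24.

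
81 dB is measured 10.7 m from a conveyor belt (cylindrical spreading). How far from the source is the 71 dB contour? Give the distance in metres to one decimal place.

Line-source spreading drops the level by 10·log₁₀(r₂/r₁); inverting, r₂/r₁ = 10^(ΔL/10).
r₂ = 10.7·10^((81−71)/10) = 10.7·10^(10.0/10) = 107.00 m.

107.0 m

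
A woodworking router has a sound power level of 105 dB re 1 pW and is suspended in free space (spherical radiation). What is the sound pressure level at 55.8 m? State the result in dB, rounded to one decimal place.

L_p = L_w − 10·log₁₀(4π·r²) with r = 55.8 m.
4π·r² = 3.913e+04 m², 10·log₁₀ of that is 45.925 dB.
L_p = 105 − 45.925 = 59.08 dB.

59.1 dB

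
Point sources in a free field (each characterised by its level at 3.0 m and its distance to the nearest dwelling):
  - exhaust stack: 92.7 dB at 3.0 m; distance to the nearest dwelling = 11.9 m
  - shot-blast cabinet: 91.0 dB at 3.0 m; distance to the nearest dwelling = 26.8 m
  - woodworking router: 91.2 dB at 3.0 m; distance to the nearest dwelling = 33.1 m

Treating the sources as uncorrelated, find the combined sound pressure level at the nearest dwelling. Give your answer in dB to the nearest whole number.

82 dB

First find each source's level at the receiver (point-source: −20·log₁₀(r/r_ref)), then combine on an intensity basis.
exhaust stack: 92.7 − 20·log₁₀(11.9/3.0) = 92.7 − 11.97 = 80.73 dB.
shot-blast cabinet: 91.0 − 20·log₁₀(26.8/3.0) = 91.0 − 19.02 = 71.98 dB.
woodworking router: 91.2 − 20·log₁₀(33.1/3.0) = 91.2 − 20.85 = 70.35 dB.
Σ 10^(L/10) = 1.449e+08 → L_total = 10·log₁₀(1.449e+08) = 81.61 dB.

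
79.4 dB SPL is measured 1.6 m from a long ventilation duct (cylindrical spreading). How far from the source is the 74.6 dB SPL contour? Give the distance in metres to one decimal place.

The 4.8 dB drop corresponds to a distance ratio of 10^(4.8/10) for a line source.
r₂ = 1.6·10^((79.4−74.6)/10) = 1.6·10^(4.8/10) = 4.83 m.

4.8 m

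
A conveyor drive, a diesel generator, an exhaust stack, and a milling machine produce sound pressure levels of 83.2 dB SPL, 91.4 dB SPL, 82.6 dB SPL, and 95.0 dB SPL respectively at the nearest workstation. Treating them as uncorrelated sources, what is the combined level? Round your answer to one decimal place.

96.9 dB SPL

Incoherent sources combine by intensity addition: L_total = 10·log₁₀(Σ 10^(L_i/10)).
Σ 10^(L/10) = 10^(83.2/10) + 10^(91.4/10) + 10^(82.6/10) + 10^(95.0/10) = 4.934e+09.
L_total = 10·log₁₀(4.934e+09) = 96.93 dB SPL.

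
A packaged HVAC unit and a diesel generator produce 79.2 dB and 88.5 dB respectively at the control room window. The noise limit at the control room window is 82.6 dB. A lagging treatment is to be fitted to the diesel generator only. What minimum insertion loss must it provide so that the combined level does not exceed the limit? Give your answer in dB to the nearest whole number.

The untreated sources together contribute 10^(79.2/10) = 8.318e+07, i.e. 79.20 dB.
The limit corresponds to 10^(82.6/10) = 1.820e+08; subtracting the fixed part leaves 9.879e+07 for the diesel generator, i.e. 79.95 dB.
So the diesel generator must be reduced from 88.5 to 79.95 dB: IL = 8.55 dB.

9 dB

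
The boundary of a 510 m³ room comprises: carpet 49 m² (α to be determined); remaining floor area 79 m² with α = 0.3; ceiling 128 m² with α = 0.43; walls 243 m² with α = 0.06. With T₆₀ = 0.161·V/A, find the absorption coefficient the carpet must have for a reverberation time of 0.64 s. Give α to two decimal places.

0.71

A = 0.161·V/T₆₀ = 0.161·510/0.64 = 128.30 m² sabins.
Absorption from the other surfaces = 79·0.3 + 128·0.43 + 243·0.06 = 93.32 m², so the carpet must supply 34.98 m² over 49 m².
α = 34.98/49 = 0.714.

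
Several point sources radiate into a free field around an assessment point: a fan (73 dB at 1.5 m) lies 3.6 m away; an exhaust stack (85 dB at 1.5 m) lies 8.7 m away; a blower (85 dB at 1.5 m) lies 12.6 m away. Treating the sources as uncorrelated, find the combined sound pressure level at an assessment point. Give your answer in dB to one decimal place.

Propagate each source to the receiver with L = L_ref − 20·log₁₀(r/r_ref), then add intensities.
fan: 73 − 20·log₁₀(3.6/1.5) = 73 − 7.60 = 65.40 dB.
exhaust stack: 85 − 20·log₁₀(8.7/1.5) = 85 − 15.27 = 69.73 dB.
blower: 85 − 20·log₁₀(12.6/1.5) = 85 − 18.49 = 66.51 dB.
Σ 10^(L/10) = 1.735e+07 → L_total = 10·log₁₀(1.735e+07) = 72.39 dB.

72.4 dB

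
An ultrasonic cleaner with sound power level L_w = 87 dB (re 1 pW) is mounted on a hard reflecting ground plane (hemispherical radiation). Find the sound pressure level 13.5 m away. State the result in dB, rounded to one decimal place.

56.4 dB

Free-field hemispherical radiation: L_p = L_w − 10·log₁₀(2π·r²), r = 13.5 m.
2π·r² = 1145 m², 10·log₁₀ of that is 30.588 dB.
L_p = 87 − 30.588 = 56.41 dB.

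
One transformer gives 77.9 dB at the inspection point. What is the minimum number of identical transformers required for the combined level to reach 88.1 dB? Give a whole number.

Need L₁ + 10·log₁₀ N ≥ 88.1, i.e. log₁₀ N ≥ 1.02.
N ≥ 10^(10.2/10) = 10.471, so N = 11.

11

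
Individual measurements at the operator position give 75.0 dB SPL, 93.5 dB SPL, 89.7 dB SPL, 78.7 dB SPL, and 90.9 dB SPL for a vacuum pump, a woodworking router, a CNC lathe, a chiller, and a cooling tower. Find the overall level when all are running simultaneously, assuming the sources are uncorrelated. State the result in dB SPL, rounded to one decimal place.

96.5 dB SPL

For uncorrelated sources the intensities add, so convert each level to linear form, sum, and take 10·log₁₀ of the total.
Σ 10^(L/10) = 10^(75.0/10) + 10^(93.5/10) + 10^(89.7/10) + 10^(78.7/10) + 10^(90.9/10) = 4.508e+09.
L_total = 10·log₁₀(4.508e+09) = 96.54 dB SPL.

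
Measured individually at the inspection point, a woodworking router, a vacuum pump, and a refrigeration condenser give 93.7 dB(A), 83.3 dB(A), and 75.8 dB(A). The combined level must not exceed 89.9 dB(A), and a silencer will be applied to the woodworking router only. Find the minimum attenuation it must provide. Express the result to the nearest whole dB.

Fixed contribution from the other sources: Σ 10^(L/10) = 10^(83.3/10) + 10^(75.8/10) = 2.518e+08 (84.01 dB(A)).
The limit corresponds to 10^(89.9/10) = 9.772e+08; subtracting the fixed part leaves 7.254e+08 for the woodworking router, i.e. 88.61 dB(A).
So the woodworking router must be reduced from 93.7 to 88.61 dB(A): IL = 5.09 dB.

5 dB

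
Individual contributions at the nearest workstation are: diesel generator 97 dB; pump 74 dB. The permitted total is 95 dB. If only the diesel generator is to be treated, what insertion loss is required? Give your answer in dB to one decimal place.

2.0 dB

The untreated sources together contribute 10^(74/10) = 2.512e+07, i.e. 74.00 dB.
The limit corresponds to 10^(95/10) = 3.162e+09; subtracting the fixed part leaves 3.137e+09 for the diesel generator, i.e. 94.97 dB.
So the diesel generator must be reduced from 97 to 94.97 dB: IL = 2.03 dB.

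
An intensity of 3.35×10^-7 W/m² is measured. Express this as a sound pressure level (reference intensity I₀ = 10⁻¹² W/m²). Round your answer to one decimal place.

I/I₀ = 3.35×10^-7/10⁻¹² = 3.35×10^5, and L = 10·log₁₀(I/I₀).
L = 10·(0.5250 + 5) = 55.25 dB.

55.3 dB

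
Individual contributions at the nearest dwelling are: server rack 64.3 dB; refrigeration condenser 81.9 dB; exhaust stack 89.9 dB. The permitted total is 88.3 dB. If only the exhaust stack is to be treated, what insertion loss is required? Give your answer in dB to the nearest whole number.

The untreated sources together contribute 10^(64.3/10) + 10^(81.9/10) = 1.576e+08, i.e. 81.97 dB.
To meet 88.3 dB overall, the treated exhaust stack may contribute at most 10^(88.3/10) − 1.576e+08 = 5.185e+08, i.e. 87.15 dB.
Required insertion loss = 89.9 − 87.15 = 2.75 dB.

3 dB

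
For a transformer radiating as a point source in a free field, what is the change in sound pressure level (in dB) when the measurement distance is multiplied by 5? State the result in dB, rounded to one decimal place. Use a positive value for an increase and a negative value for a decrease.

-14.0 dB

With spherical spreading the level changes by −20·log₁₀(r₂/r₁).
ΔL = −20·log₁₀(5) = -13.98 dB.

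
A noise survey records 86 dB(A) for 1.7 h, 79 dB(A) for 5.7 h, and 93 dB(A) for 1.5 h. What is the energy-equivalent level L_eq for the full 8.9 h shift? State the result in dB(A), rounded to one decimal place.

L_eq = 10·log₁₀[(1/T)·Σ tᵢ·10^(Lᵢ/10)] with T = 8.9 h.
Σ tᵢ·10^(Lᵢ/10) = 1.7·10^(86/10) + 5.7·10^(79/10) + 1.5·10^(93/10) = 4.122e+09.
L_eq = 10·log₁₀(4.122e+09/8.9) = 86.66 dB(A).

86.7 dB(A)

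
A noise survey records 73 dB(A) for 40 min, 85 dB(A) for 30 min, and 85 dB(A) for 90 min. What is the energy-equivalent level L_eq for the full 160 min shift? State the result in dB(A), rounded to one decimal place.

83.8 dB(A)

L_eq = 10·log₁₀[(1/T)·Σ tᵢ·10^(Lᵢ/10)] with T = 160 min.
Σ tᵢ·10^(Lᵢ/10) = 40·10^(73/10) + 30·10^(85/10) + 90·10^(85/10) = 3.875e+10.
L_eq = 10·log₁₀(3.875e+10/160) = 83.84 dB(A).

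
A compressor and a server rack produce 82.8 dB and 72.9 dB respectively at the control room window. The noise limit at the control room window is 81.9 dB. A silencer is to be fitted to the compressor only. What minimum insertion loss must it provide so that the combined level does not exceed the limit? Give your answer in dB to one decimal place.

Everything except the compressor sums to 10^(72.9/10) = 1.950e+07 in linear terms, 72.90 dB.
To meet 81.9 dB overall, the treated compressor may contribute at most 10^(81.9/10) − 1.950e+07 = 1.354e+08, i.e. 81.32 dB.
Required insertion loss = 82.8 − 81.32 = 1.48 dB.

1.5 dB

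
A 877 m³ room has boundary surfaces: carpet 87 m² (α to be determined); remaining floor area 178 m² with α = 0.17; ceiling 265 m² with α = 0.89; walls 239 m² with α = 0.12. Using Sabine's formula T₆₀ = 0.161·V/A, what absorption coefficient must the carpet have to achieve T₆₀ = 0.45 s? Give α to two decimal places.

From T₆₀ = 0.161·V/A, the target T₆₀ = 0.45 s needs A = 0.161·877/0.45 = 313.77 m².
Absorption from the other surfaces = 178·0.17 + 265·0.89 + 239·0.12 = 294.79 m², so the carpet must supply 18.98 m² over 87 m².
α = 18.98/87 = 0.218.

0.22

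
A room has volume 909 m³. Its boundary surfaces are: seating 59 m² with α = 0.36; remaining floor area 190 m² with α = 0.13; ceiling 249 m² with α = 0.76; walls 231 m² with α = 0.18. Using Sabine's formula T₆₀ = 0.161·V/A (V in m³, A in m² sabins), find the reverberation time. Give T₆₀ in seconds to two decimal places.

0.53 s

A = Σ Sᵢαᵢ = 59·0.36 + 190·0.13 + 249·0.76 + 231·0.18 = 276.76 m².
T₆₀ = 0.161·V/A = 0.161·909/276.76 = 0.529 s.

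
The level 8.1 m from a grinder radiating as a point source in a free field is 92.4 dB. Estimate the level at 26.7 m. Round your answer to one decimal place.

82.0 dB

Point-source attenuation: ΔL = 20·log₁₀(r₂/r₁) = 20·log₁₀(26.7/8.1) = 10.361 dB.
L₂ = 92.4 − 20·log₁₀(26.7/8.1) = 92.4 − 10.361 = 82.04 dB.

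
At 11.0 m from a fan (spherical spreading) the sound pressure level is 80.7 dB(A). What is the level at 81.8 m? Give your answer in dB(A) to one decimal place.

For a point source, L₂ = L₁ − 20·log₁₀(r₂/r₁).
L₂ = 80.7 − 20·log₁₀(81.8/11.0) = 80.7 − 17.427 = 63.27 dB(A).

63.3 dB(A)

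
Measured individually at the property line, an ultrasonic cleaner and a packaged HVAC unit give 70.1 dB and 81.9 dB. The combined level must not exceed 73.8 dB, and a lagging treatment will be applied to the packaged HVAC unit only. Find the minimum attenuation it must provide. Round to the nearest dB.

11 dB

Everything except the packaged HVAC unit sums to 10^(70.1/10) = 1.023e+07 in linear terms, 70.10 dB.
The limit corresponds to 10^(73.8/10) = 2.399e+07; subtracting the fixed part leaves 1.376e+07 for the packaged HVAC unit, i.e. 71.38 dB.
So the packaged HVAC unit must be reduced from 81.9 to 71.38 dB: IL = 10.52 dB.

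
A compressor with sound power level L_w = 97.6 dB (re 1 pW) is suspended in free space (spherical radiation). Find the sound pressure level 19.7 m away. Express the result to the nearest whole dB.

L_p = L_w − 10·log₁₀(4π·r²) with r = 19.7 m.
4π·r² = 4877 m², 10·log₁₀ of that is 36.881 dB.
L_p = 97.6 − 36.881 = 60.72 dB.

61 dB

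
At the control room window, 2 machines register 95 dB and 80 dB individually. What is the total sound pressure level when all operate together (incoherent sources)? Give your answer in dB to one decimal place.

95.1 dB

Incoherent sources combine by intensity addition: L_total = 10·log₁₀(Σ 10^(L_i/10)).
Σ 10^(L/10) = 10^(95/10) + 10^(80/10) = 3.262e+09.
L_total = 10·log₁₀(3.262e+09) = 95.14 dB.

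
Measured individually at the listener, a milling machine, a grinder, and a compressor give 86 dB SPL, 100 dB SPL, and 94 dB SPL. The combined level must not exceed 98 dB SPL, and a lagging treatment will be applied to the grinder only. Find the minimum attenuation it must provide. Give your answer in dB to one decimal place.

Everything except the grinder sums to 10^(86/10) + 10^(94/10) = 2.910e+09 in linear terms, 94.64 dB SPL.
The limit corresponds to 10^(98/10) = 6.310e+09; subtracting the fixed part leaves 3.400e+09 for the grinder, i.e. 95.31 dB SPL.
Required insertion loss = 100 − 95.31 = 4.69 dB.

4.7 dB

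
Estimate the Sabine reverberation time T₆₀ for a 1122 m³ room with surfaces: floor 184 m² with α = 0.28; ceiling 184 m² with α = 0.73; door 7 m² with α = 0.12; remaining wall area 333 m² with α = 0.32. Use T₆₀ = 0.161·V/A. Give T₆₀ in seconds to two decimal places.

0.62 s

Summing Sᵢαᵢ: 184·0.28 + 184·0.73 + 7·0.12 + 333·0.32 = 293.24 m².
T₆₀ = 0.161 × 1122 / 293.24 = 0.616 s.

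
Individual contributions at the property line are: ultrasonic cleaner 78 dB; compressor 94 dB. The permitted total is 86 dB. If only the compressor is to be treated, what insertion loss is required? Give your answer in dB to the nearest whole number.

Fixed contribution from the other source: Σ 10^(L/10) = 10^(78/10) = 6.310e+07 (78.00 dB).
To meet 86 dB overall, the treated compressor may contribute at most 10^(86/10) − 6.310e+07 = 3.350e+08, i.e. 85.25 dB.
So the compressor must be reduced from 94 to 85.25 dB: IL = 8.75 dB.

9 dB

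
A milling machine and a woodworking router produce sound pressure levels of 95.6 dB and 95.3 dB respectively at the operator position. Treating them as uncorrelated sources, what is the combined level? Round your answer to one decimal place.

For uncorrelated sources the intensities add, so convert each level to linear form, sum, and take 10·log₁₀ of the total.
Σ 10^(L/10) = 10^(95.6/10) + 10^(95.3/10) = 7.019e+09.
L_total = 10·log₁₀(7.019e+09) = 98.46 dB.

98.5 dB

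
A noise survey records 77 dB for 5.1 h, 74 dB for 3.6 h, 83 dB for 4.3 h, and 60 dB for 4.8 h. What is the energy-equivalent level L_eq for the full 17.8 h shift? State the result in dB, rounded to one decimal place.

The energy average is taken in the linear domain: L_eq = 10·log₁₀[(Σ tᵢ·10^(Lᵢ/10))/T], T = 17.8 h.
Σ tᵢ·10^(Lᵢ/10) = 5.1·10^(77/10) + 3.6·10^(74/10) + 4.3·10^(83/10) + 4.8·10^(60/10) = 1.209e+09.
L_eq = 10·log₁₀(1.209e+09/17.8) = 78.32 dB.

78.3 dB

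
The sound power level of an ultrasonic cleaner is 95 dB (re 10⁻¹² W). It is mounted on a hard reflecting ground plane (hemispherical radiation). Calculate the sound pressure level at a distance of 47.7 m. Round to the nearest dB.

Free-field hemispherical radiation: L_p = L_w − 10·log₁₀(2π·r²), r = 47.7 m.
2π·r² = 1.43e+04 m², 10·log₁₀ of that is 41.552 dB.
L_p = 95 − 41.552 = 53.45 dB.

53 dB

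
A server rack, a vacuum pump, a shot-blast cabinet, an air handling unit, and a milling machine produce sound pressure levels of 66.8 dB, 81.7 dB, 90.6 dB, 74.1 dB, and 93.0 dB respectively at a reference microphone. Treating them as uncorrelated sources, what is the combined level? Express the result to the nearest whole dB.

For uncorrelated sources the intensities add, so convert each level to linear form, sum, and take 10·log₁₀ of the total.
Σ 10^(L/10) = 10^(66.8/10) + 10^(81.7/10) + 10^(90.6/10) + 10^(74.1/10) + 10^(93.0/10) = 3.322e+09.
L_total = 10·log₁₀(3.322e+09) = 95.21 dB.

95 dB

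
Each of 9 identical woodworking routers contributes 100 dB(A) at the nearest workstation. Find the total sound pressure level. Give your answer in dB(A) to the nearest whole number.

N identical incoherent sources raise the level by 10·log₁₀ N.
L_total = 100 + 10·log₁₀(9) = 100 + 9.542 = 109.54 dB(A).

110 dB(A)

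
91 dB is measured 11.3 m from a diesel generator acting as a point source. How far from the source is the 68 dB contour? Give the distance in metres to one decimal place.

159.6 m

The 23.0 dB drop corresponds to a distance ratio of 10^(23.0/20) for a point source.
r₂ = 11.3·10^((91−68)/20) = 11.3·10^(23.0/20) = 159.62 m.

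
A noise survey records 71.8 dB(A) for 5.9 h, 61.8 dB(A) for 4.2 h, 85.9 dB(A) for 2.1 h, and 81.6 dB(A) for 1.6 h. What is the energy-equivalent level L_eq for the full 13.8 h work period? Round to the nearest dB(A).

79 dB(A)

The energy average is taken in the linear domain: L_eq = 10·log₁₀[(Σ tᵢ·10^(Lᵢ/10))/T], T = 13.8 h.
Σ tᵢ·10^(Lᵢ/10) = 5.9·10^(71.8/10) + 4.2·10^(61.8/10) + 2.1·10^(85.9/10) + 1.6·10^(81.6/10) = 1.144e+09.
L_eq = 10·log₁₀(1.144e+09/13.8) = 79.19 dB(A).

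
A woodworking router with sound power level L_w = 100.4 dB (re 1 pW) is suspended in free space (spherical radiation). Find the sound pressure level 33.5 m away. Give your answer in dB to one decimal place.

The power spreads over a sphere of area 4π·r², so L_p = L_w − 10·log₁₀(4π·r²).
4π·r² = 1.41e+04 m², 10·log₁₀ of that is 41.493 dB.
L_p = 100.4 − 41.493 = 58.91 dB.

58.9 dB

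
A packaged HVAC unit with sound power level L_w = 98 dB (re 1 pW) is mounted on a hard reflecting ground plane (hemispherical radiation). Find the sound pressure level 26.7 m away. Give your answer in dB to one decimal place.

Free-field hemispherical radiation: L_p = L_w − 10·log₁₀(2π·r²), r = 26.7 m.
2π·r² = 4479 m², 10·log₁₀ of that is 36.512 dB.
L_p = 98 − 36.512 = 61.49 dB.

61.5 dB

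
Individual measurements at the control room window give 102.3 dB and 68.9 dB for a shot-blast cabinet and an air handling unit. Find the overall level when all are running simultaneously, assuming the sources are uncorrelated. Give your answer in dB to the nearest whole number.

For uncorrelated sources the intensities add, so convert each level to linear form, sum, and take 10·log₁₀ of the total.
Σ 10^(L/10) = 10^(102.3/10) + 10^(68.9/10) = 1.699e+10.
L_total = 10·log₁₀(1.699e+10) = 102.30 dB.

102 dB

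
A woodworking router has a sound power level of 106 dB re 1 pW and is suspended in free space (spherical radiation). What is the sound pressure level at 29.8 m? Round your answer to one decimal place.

Free-field spherical radiation: L_p = L_w − 10·log₁₀(4π·r²), r = 29.8 m.
4π·r² = 1.116e+04 m², 10·log₁₀ of that is 40.476 dB.
L_p = 106 − 40.476 = 65.52 dB.

65.5 dB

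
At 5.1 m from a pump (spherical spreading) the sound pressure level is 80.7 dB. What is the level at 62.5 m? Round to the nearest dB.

59 dB

For a point source, L₂ = L₁ − 20·log₁₀(r₂/r₁).
L₂ = 80.7 − 20·log₁₀(62.5/5.1) = 80.7 − 21.766 = 58.93 dB.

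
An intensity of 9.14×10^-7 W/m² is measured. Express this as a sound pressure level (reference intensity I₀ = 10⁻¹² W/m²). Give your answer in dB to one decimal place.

59.6 dB

I/I₀ = 9.14×10^-7/10⁻¹² = 9.14×10^5, and L = 10·log₁₀(I/I₀).
L = 10·(0.9609 + 5) = 59.61 dB.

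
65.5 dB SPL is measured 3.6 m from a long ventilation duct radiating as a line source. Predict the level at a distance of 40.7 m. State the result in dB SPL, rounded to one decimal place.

Line-source attenuation: ΔL = 10·log₁₀(r₂/r₁) = 10·log₁₀(40.7/3.6) = 10.533 dB.
L₂ = 65.5 − 10·log₁₀(40.7/3.6) = 65.5 − 10.533 = 54.97 dB SPL.

55.0 dB SPL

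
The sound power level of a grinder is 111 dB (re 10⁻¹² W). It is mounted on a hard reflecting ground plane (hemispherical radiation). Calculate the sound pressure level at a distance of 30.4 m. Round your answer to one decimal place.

73.4 dB

L_p = L_w − 10·log₁₀(2π·r²) with r = 30.4 m.
2π·r² = 5807 m², 10·log₁₀ of that is 37.639 dB.
L_p = 111 − 37.639 = 73.36 dB.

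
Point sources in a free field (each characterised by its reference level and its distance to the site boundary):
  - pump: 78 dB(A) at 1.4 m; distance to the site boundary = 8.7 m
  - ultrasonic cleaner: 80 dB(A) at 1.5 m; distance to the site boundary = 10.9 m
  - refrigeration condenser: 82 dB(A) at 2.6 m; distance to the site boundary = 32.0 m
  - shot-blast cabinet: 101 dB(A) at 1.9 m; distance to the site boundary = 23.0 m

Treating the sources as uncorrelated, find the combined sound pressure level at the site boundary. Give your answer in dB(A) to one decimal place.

First find each source's level at the receiver (point-source: −20·log₁₀(r/r_ref)), then combine on an intensity basis.
pump: 78 − 20·log₁₀(8.7/1.4) = 78 − 15.87 = 62.13 dB(A).
ultrasonic cleaner: 80 − 20·log₁₀(10.9/1.5) = 80 − 17.23 = 62.77 dB(A).
refrigeration condenser: 82 − 20·log₁₀(32.0/2.6) = 82 − 21.80 = 60.20 dB(A).
shot-blast cabinet: 101 − 20·log₁₀(23.0/1.9) = 101 − 21.66 = 79.34 dB(A).
Σ 10^(L/10) = 9.049e+07 → L_total = 10·log₁₀(9.049e+07) = 79.57 dB(A).

79.6 dB(A)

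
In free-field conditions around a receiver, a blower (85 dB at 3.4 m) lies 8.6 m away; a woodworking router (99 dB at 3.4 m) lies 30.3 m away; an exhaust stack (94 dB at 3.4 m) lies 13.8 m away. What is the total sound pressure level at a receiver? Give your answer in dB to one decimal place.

84.8 dB

Propagate each source to the receiver with L = L_ref − 20·log₁₀(r/r_ref), then add intensities.
blower: 85 − 20·log₁₀(8.6/3.4) = 85 − 8.06 = 76.94 dB.
woodworking router: 99 − 20·log₁₀(30.3/3.4) = 99 − 19.00 = 80.00 dB.
exhaust stack: 94 − 20·log₁₀(13.8/3.4) = 94 − 12.17 = 81.83 dB.
Σ 10^(L/10) = 3.019e+08 → L_total = 10·log₁₀(3.019e+08) = 84.80 dB.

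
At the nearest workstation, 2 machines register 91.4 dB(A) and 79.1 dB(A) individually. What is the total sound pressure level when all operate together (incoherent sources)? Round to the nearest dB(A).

92 dB(A)

For uncorrelated sources the intensities add, so convert each level to linear form, sum, and take 10·log₁₀ of the total.
Σ 10^(L/10) = 10^(91.4/10) + 10^(79.1/10) = 1.462e+09.
L_total = 10·log₁₀(1.462e+09) = 91.65 dB(A).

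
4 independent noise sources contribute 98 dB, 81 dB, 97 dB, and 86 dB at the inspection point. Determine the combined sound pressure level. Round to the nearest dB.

101 dB

Incoherent sources combine by intensity addition: L_total = 10·log₁₀(Σ 10^(L_i/10)).
Σ 10^(L/10) = 10^(98/10) + 10^(81/10) + 10^(97/10) + 10^(86/10) = 1.185e+10.
L_total = 10·log₁₀(1.185e+10) = 100.74 dB.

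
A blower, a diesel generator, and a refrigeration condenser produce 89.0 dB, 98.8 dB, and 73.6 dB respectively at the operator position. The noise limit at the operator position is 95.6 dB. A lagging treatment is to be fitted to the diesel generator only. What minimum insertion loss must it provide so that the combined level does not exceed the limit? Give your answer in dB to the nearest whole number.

4 dB

Fixed contribution from the other sources: Σ 10^(L/10) = 10^(89.0/10) + 10^(73.6/10) = 8.172e+08 (89.12 dB).
The limit corresponds to 10^(95.6/10) = 3.631e+09; subtracting the fixed part leaves 2.814e+09 for the diesel generator, i.e. 94.49 dB.
So the diesel generator must be reduced from 98.8 to 94.49 dB: IL = 4.31 dB.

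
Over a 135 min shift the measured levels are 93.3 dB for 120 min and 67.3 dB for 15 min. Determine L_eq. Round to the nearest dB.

93 dB

The energy average is taken in the linear domain: L_eq = 10·log₁₀[(Σ tᵢ·10^(Lᵢ/10))/T], T = 135 min.
Σ tᵢ·10^(Lᵢ/10) = 120·10^(93.3/10) + 15·10^(67.3/10) = 2.566e+11.
L_eq = 10·log₁₀(2.566e+11/135) = 92.79 dB.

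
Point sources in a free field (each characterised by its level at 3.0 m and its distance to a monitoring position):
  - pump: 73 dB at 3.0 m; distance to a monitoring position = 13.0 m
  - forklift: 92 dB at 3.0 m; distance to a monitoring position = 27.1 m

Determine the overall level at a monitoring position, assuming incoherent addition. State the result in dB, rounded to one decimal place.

73.1 dB

Apply inverse-square spreading to bring every level to the receiver, then sum 10^(L/10).
pump: 73 − 20·log₁₀(13.0/3.0) = 73 − 12.74 = 60.26 dB.
forklift: 92 − 20·log₁₀(27.1/3.0) = 92 − 19.12 = 72.88 dB.
Σ 10^(L/10) = 2.049e+07 → L_total = 10·log₁₀(2.049e+07) = 73.11 dB.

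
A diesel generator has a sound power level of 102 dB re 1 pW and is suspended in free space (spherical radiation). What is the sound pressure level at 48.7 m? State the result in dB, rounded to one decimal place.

57.3 dB

The power spreads over a sphere of area 4π·r², so L_p = L_w − 10·log₁₀(4π·r²).
4π·r² = 2.98e+04 m², 10·log₁₀ of that is 44.743 dB.
L_p = 102 − 44.743 = 57.26 dB.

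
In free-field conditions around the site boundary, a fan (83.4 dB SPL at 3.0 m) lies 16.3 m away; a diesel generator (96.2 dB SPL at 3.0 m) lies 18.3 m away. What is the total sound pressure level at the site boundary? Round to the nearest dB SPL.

81 dB SPL

Propagate each source to the receiver with L = L_ref − 20·log₁₀(r/r_ref), then add intensities.
fan: 83.4 − 20·log₁₀(16.3/3.0) = 83.4 − 14.70 = 68.70 dB SPL.
diesel generator: 96.2 − 20·log₁₀(18.3/3.0) = 96.2 − 15.71 = 80.49 dB SPL.
Σ 10^(L/10) = 1.194e+08 → L_total = 10·log₁₀(1.194e+08) = 80.77 dB SPL.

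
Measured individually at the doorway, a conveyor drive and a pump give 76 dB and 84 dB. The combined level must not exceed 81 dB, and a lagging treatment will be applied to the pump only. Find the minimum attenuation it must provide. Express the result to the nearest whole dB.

Fixed contribution from the other source: Σ 10^(L/10) = 10^(76/10) = 3.981e+07 (76.00 dB).
The limit corresponds to 10^(81/10) = 1.259e+08; subtracting the fixed part leaves 8.608e+07 for the pump, i.e. 79.35 dB.
So the pump must be reduced from 84 to 79.35 dB: IL = 4.65 dB.

5 dB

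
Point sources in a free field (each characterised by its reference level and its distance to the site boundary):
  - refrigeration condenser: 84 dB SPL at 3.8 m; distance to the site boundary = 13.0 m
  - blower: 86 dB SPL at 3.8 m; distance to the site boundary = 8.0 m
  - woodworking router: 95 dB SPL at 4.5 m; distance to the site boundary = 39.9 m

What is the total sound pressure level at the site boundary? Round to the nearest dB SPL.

82 dB SPL

First find each source's level at the receiver (point-source: −20·log₁₀(r/r_ref)), then combine on an intensity basis.
refrigeration condenser: 84 − 20·log₁₀(13.0/3.8) = 84 − 10.68 = 73.32 dB SPL.
blower: 86 − 20·log₁₀(8.0/3.8) = 86 − 6.47 = 79.53 dB SPL.
woodworking router: 95 − 20·log₁₀(39.9/4.5) = 95 − 18.96 = 76.04 dB SPL.
Σ 10^(L/10) = 1.515e+08 → L_total = 10·log₁₀(1.515e+08) = 81.80 dB SPL.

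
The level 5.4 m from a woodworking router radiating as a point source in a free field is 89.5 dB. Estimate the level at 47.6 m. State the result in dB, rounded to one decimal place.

For a point source, L₂ = L₁ − 20·log₁₀(r₂/r₁).
L₂ = 89.5 − 20·log₁₀(47.6/5.4) = 89.5 − 18.904 = 70.60 dB.

70.6 dB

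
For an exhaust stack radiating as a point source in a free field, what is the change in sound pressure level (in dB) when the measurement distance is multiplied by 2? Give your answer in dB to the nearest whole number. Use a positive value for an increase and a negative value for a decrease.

A point source loses 6 dB per doubling of distance; generally ΔL = −20·log₁₀(r₂/r₁).
ΔL = −20·log₁₀(2) = -6.02 dB.

-6 dB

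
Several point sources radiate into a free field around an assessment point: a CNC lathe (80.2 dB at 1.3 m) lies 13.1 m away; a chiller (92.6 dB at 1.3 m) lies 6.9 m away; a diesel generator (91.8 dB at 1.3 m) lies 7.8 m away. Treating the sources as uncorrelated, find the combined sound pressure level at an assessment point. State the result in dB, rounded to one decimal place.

Apply inverse-square spreading to bring every level to the receiver, then sum 10^(L/10).
CNC lathe: 80.2 − 20·log₁₀(13.1/1.3) = 80.2 − 20.07 = 60.13 dB.
chiller: 92.6 − 20·log₁₀(6.9/1.3) = 92.6 − 14.50 = 78.10 dB.
diesel generator: 91.8 − 20·log₁₀(7.8/1.3) = 91.8 − 15.56 = 76.24 dB.
Σ 10^(L/10) = 1.077e+08 → L_total = 10·log₁₀(1.077e+08) = 80.32 dB.

80.3 dB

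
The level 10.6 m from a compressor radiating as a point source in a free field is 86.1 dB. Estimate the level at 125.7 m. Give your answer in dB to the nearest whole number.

65 dB

Spherical spreading from a point source gives a 20·log₁₀(r₂/r₁) drop.
L₂ = 86.1 − 20·log₁₀(125.7/10.6) = 86.1 − 21.481 = 64.62 dB.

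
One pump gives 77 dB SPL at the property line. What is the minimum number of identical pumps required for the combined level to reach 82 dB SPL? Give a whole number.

4

N identical sources give L₁ + 10·log₁₀ N, so require 10·log₁₀ N ≥ 82 − 77 = 5.0 dB.
N ≥ 10^(5.0/10) = 3.162, so N = 4.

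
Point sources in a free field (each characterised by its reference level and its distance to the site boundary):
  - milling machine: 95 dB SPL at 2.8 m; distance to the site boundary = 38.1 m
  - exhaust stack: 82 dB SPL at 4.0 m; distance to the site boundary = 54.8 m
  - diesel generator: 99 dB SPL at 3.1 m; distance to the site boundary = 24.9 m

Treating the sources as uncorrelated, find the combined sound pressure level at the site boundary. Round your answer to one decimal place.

81.5 dB SPL

Apply inverse-square spreading to bring every level to the receiver, then sum 10^(L/10).
milling machine: 95 − 20·log₁₀(38.1/2.8) = 95 − 22.68 = 72.32 dB SPL.
exhaust stack: 82 − 20·log₁₀(54.8/4.0) = 82 − 22.73 = 59.27 dB SPL.
diesel generator: 99 − 20·log₁₀(24.9/3.1) = 99 − 18.10 = 80.90 dB SPL.
Σ 10^(L/10) = 1.410e+08 → L_total = 10·log₁₀(1.410e+08) = 81.49 dB SPL.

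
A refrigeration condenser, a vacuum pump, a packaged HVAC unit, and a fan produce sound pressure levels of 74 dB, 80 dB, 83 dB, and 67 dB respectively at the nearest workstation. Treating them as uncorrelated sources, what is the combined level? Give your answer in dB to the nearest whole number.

Incoherent sources combine by intensity addition: L_total = 10·log₁₀(Σ 10^(L_i/10)).
Σ 10^(L/10) = 10^(74/10) + 10^(80/10) + 10^(83/10) + 10^(67/10) = 3.297e+08.
L_total = 10·log₁₀(3.297e+08) = 85.18 dB.

85 dB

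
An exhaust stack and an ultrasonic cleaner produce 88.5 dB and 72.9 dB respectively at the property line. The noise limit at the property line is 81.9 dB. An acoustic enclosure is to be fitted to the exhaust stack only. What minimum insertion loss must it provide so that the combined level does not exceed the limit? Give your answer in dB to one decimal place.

Everything except the exhaust stack sums to 10^(72.9/10) = 1.950e+07 in linear terms, 72.90 dB.
The limit corresponds to 10^(81.9/10) = 1.549e+08; subtracting the fixed part leaves 1.354e+08 for the exhaust stack, i.e. 81.32 dB.
So the exhaust stack must be reduced from 88.5 to 81.32 dB: IL = 7.18 dB.

7.2 dB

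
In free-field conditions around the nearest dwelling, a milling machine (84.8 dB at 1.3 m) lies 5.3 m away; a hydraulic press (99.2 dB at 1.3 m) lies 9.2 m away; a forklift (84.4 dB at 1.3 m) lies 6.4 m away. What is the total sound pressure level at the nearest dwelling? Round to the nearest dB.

Apply inverse-square spreading to bring every level to the receiver, then sum 10^(L/10).
milling machine: 84.8 − 20·log₁₀(5.3/1.3) = 84.8 − 12.21 = 72.59 dB.
hydraulic press: 99.2 − 20·log₁₀(9.2/1.3) = 99.2 − 17.00 = 82.20 dB.
forklift: 84.4 − 20·log₁₀(6.4/1.3) = 84.4 − 13.84 = 70.56 dB.
Σ 10^(L/10) = 1.956e+08 → L_total = 10·log₁₀(1.956e+08) = 82.91 dB.

83 dB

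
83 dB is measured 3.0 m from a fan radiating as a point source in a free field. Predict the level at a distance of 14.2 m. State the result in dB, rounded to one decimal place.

Point-source attenuation: ΔL = 20·log₁₀(r₂/r₁) = 20·log₁₀(14.2/3.0) = 13.503 dB.
L₂ = 83 − 20·log₁₀(14.2/3.0) = 83 − 13.503 = 69.50 dB.

69.5 dB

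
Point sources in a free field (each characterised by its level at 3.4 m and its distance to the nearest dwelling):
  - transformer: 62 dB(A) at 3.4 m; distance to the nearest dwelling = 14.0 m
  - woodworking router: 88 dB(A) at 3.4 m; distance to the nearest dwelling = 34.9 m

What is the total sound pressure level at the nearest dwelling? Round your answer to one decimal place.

67.8 dB(A)

Apply inverse-square spreading to bring every level to the receiver, then sum 10^(L/10).
transformer: 62 − 20·log₁₀(14.0/3.4) = 62 − 12.29 = 49.71 dB(A).
woodworking router: 88 − 20·log₁₀(34.9/3.4) = 88 − 20.23 = 67.77 dB(A).
Σ 10^(L/10) = 6.082e+06 → L_total = 10·log₁₀(6.082e+06) = 67.84 dB(A).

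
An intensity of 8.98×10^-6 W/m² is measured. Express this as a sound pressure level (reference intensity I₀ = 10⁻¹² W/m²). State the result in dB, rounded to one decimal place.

69.5 dB

Dividing by I₀ shifts the exponent by 12: I/I₀ = 8.98×10^6.
L = 10·(0.9533 + 6) = 69.53 dB.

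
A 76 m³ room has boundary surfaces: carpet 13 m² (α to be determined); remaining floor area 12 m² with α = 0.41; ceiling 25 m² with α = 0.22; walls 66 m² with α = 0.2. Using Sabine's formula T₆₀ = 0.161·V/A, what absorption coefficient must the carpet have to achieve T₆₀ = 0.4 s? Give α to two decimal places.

From T₆₀ = 0.161·V/A, the target T₆₀ = 0.4 s needs A = 0.161·76/0.4 = 30.59 m².
Absorption from the other surfaces = 12·0.41 + 25·0.22 + 66·0.2 = 23.62 m², so the carpet must supply 6.97 m² over 13 m².
α = 6.97/13 = 0.536.

0.54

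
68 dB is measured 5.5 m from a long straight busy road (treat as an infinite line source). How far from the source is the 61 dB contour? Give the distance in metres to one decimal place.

27.6 m

The 7.0 dB drop corresponds to a distance ratio of 10^(7.0/10) for a line source.
r₂ = 5.5·10^((68−61)/10) = 5.5·10^(7.0/10) = 27.57 m.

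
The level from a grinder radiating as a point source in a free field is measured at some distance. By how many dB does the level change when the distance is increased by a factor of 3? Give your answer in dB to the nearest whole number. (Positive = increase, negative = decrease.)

Point-source spreading: ΔL = −20·log₁₀(r₂/r₁).
ΔL = −20·log₁₀(3) = -9.54 dB.

-10 dB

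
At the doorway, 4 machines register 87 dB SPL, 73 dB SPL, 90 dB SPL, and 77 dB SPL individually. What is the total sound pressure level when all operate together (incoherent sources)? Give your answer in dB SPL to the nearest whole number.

For uncorrelated sources the intensities add, so convert each level to linear form, sum, and take 10·log₁₀ of the total.
Σ 10^(L/10) = 10^(87/10) + 10^(73/10) + 10^(90/10) + 10^(77/10) = 1.571e+09.
L_total = 10·log₁₀(1.571e+09) = 91.96 dB SPL.

92 dB SPL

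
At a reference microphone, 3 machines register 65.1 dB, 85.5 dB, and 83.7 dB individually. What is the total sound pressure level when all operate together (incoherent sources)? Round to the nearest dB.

88 dB

For uncorrelated sources the intensities add, so convert each level to linear form, sum, and take 10·log₁₀ of the total.
Σ 10^(L/10) = 10^(65.1/10) + 10^(85.5/10) + 10^(83.7/10) = 5.925e+08.
L_total = 10·log₁₀(5.925e+08) = 87.73 dB.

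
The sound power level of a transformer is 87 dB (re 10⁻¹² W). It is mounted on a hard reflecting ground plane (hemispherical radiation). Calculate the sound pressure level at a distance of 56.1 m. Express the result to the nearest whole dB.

The power spreads over a hemisphere of area 2π·r², so L_p = L_w − 10·log₁₀(2π·r²).
2π·r² = 1.977e+04 m², 10·log₁₀ of that is 42.961 dB.
L_p = 87 − 42.961 = 44.04 dB.

44 dB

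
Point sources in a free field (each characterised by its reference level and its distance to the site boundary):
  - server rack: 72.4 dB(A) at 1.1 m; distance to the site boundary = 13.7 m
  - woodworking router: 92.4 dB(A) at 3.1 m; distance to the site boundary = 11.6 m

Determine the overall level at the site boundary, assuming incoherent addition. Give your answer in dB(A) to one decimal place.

Propagate each source to the receiver with L = L_ref − 20·log₁₀(r/r_ref), then add intensities.
server rack: 72.4 − 20·log₁₀(13.7/1.1) = 72.4 − 21.91 = 50.49 dB(A).
woodworking router: 92.4 − 20·log₁₀(11.6/3.1) = 92.4 − 11.46 = 80.94 dB(A).
Σ 10^(L/10) = 1.242e+08 → L_total = 10·log₁₀(1.242e+08) = 80.94 dB(A).

80.9 dB(A)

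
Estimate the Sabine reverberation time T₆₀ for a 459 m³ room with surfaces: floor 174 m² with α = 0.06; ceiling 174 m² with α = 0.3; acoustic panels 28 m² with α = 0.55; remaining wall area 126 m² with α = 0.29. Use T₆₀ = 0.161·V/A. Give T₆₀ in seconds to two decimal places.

Summing Sᵢαᵢ: 174·0.06 + 174·0.3 + 28·0.55 + 126·0.29 = 114.58 m².
T₆₀ = 0.161 × 459 / 114.58 = 0.645 s.

0.64 s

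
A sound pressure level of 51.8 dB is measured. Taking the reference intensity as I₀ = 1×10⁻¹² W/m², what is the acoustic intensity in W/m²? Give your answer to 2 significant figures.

I/I₀ = 10^(51.8/10) = 1.514e+05, so I = 1.514e+05 × 10⁻¹² W/m².

1.5e-07 W/m²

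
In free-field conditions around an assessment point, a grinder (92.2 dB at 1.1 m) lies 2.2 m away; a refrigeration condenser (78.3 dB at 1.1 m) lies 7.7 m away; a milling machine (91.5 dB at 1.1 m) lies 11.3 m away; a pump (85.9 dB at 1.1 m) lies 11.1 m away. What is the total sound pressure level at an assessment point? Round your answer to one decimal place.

86.4 dB

Propagate each source to the receiver with L = L_ref − 20·log₁₀(r/r_ref), then add intensities.
grinder: 92.2 − 20·log₁₀(2.2/1.1) = 92.2 − 6.02 = 86.18 dB.
refrigeration condenser: 78.3 − 20·log₁₀(7.7/1.1) = 78.3 − 16.90 = 61.40 dB.
milling machine: 91.5 − 20·log₁₀(11.3/1.1) = 91.5 − 20.23 = 71.27 dB.
pump: 85.9 − 20·log₁₀(11.1/1.1) = 85.9 − 20.08 = 65.82 dB.
Σ 10^(L/10) = 4.335e+08 → L_total = 10·log₁₀(4.335e+08) = 86.37 dB.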